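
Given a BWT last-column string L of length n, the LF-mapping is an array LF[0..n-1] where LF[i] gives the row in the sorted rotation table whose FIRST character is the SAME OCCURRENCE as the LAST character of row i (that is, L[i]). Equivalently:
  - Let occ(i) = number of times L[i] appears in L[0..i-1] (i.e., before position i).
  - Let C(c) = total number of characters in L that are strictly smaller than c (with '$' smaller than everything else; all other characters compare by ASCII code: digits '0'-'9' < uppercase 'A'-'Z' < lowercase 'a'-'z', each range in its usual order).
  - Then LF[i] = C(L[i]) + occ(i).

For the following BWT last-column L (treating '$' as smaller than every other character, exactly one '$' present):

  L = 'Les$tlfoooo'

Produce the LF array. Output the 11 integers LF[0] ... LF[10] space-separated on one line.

Answer: 1 2 9 0 10 4 3 5 6 7 8

Derivation:
Char counts: '$':1, 'L':1, 'e':1, 'f':1, 'l':1, 'o':4, 's':1, 't':1
C (first-col start): C('$')=0, C('L')=1, C('e')=2, C('f')=3, C('l')=4, C('o')=5, C('s')=9, C('t')=10
L[0]='L': occ=0, LF[0]=C('L')+0=1+0=1
L[1]='e': occ=0, LF[1]=C('e')+0=2+0=2
L[2]='s': occ=0, LF[2]=C('s')+0=9+0=9
L[3]='$': occ=0, LF[3]=C('$')+0=0+0=0
L[4]='t': occ=0, LF[4]=C('t')+0=10+0=10
L[5]='l': occ=0, LF[5]=C('l')+0=4+0=4
L[6]='f': occ=0, LF[6]=C('f')+0=3+0=3
L[7]='o': occ=0, LF[7]=C('o')+0=5+0=5
L[8]='o': occ=1, LF[8]=C('o')+1=5+1=6
L[9]='o': occ=2, LF[9]=C('o')+2=5+2=7
L[10]='o': occ=3, LF[10]=C('o')+3=5+3=8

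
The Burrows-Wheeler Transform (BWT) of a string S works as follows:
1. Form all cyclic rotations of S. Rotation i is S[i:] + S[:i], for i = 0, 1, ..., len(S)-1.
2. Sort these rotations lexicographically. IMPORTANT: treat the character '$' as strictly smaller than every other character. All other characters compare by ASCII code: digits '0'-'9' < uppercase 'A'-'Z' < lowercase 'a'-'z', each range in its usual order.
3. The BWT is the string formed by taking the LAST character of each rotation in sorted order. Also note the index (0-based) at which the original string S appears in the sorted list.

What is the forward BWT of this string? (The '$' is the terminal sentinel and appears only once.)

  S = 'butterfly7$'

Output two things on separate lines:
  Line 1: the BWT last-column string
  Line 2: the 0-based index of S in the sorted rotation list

All 11 rotations (rotation i = S[i:]+S[:i]):
  rot[0] = butterfly7$
  rot[1] = utterfly7$b
  rot[2] = tterfly7$bu
  rot[3] = terfly7$but
  rot[4] = erfly7$butt
  rot[5] = rfly7$butte
  rot[6] = fly7$butter
  rot[7] = ly7$butterf
  rot[8] = y7$butterfl
  rot[9] = 7$butterfly
  rot[10] = $butterfly7
Sorted (with $ < everything):
  sorted[0] = $butterfly7  (last char: '7')
  sorted[1] = 7$butterfly  (last char: 'y')
  sorted[2] = butterfly7$  (last char: '$')
  sorted[3] = erfly7$butt  (last char: 't')
  sorted[4] = fly7$butter  (last char: 'r')
  sorted[5] = ly7$butterf  (last char: 'f')
  sorted[6] = rfly7$butte  (last char: 'e')
  sorted[7] = terfly7$but  (last char: 't')
  sorted[8] = tterfly7$bu  (last char: 'u')
  sorted[9] = utterfly7$b  (last char: 'b')
  sorted[10] = y7$butterfl  (last char: 'l')
Last column: 7y$trfetubl
Original string S is at sorted index 2

Answer: 7y$trfetubl
2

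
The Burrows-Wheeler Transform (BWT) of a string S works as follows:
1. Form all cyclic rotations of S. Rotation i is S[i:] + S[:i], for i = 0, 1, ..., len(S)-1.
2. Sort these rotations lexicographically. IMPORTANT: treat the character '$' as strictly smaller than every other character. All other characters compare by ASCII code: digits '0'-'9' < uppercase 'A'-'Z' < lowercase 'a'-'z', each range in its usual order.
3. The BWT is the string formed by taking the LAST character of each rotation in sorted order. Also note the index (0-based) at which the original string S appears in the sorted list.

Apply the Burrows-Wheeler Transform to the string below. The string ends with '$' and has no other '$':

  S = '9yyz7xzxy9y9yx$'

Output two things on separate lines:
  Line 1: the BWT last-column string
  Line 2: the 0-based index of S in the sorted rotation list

All 15 rotations (rotation i = S[i:]+S[:i]):
  rot[0] = 9yyz7xzxy9y9yx$
  rot[1] = yyz7xzxy9y9yx$9
  rot[2] = yz7xzxy9y9yx$9y
  rot[3] = z7xzxy9y9yx$9yy
  rot[4] = 7xzxy9y9yx$9yyz
  rot[5] = xzxy9y9yx$9yyz7
  rot[6] = zxy9y9yx$9yyz7x
  rot[7] = xy9y9yx$9yyz7xz
  rot[8] = y9y9yx$9yyz7xzx
  rot[9] = 9y9yx$9yyz7xzxy
  rot[10] = y9yx$9yyz7xzxy9
  rot[11] = 9yx$9yyz7xzxy9y
  rot[12] = yx$9yyz7xzxy9y9
  rot[13] = x$9yyz7xzxy9y9y
  rot[14] = $9yyz7xzxy9y9yx
Sorted (with $ < everything):
  sorted[0] = $9yyz7xzxy9y9yx  (last char: 'x')
  sorted[1] = 7xzxy9y9yx$9yyz  (last char: 'z')
  sorted[2] = 9y9yx$9yyz7xzxy  (last char: 'y')
  sorted[3] = 9yx$9yyz7xzxy9y  (last char: 'y')
  sorted[4] = 9yyz7xzxy9y9yx$  (last char: '$')
  sorted[5] = x$9yyz7xzxy9y9y  (last char: 'y')
  sorted[6] = xy9y9yx$9yyz7xz  (last char: 'z')
  sorted[7] = xzxy9y9yx$9yyz7  (last char: '7')
  sorted[8] = y9y9yx$9yyz7xzx  (last char: 'x')
  sorted[9] = y9yx$9yyz7xzxy9  (last char: '9')
  sorted[10] = yx$9yyz7xzxy9y9  (last char: '9')
  sorted[11] = yyz7xzxy9y9yx$9  (last char: '9')
  sorted[12] = yz7xzxy9y9yx$9y  (last char: 'y')
  sorted[13] = z7xzxy9y9yx$9yy  (last char: 'y')
  sorted[14] = zxy9y9yx$9yyz7x  (last char: 'x')
Last column: xzyy$yz7x999yyx
Original string S is at sorted index 4

Answer: xzyy$yz7x999yyx
4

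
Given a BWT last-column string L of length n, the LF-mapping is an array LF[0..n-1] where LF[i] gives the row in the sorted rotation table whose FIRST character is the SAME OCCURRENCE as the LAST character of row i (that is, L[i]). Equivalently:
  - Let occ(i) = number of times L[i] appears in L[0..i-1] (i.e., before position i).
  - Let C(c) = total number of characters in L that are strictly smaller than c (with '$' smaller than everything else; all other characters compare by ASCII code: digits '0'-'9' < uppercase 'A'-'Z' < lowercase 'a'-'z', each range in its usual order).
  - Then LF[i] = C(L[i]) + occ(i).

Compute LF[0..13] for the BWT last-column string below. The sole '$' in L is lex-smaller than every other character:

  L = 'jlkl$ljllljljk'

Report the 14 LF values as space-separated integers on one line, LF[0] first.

Answer: 1 7 5 8 0 9 2 10 11 12 3 13 4 6

Derivation:
Char counts: '$':1, 'j':4, 'k':2, 'l':7
C (first-col start): C('$')=0, C('j')=1, C('k')=5, C('l')=7
L[0]='j': occ=0, LF[0]=C('j')+0=1+0=1
L[1]='l': occ=0, LF[1]=C('l')+0=7+0=7
L[2]='k': occ=0, LF[2]=C('k')+0=5+0=5
L[3]='l': occ=1, LF[3]=C('l')+1=7+1=8
L[4]='$': occ=0, LF[4]=C('$')+0=0+0=0
L[5]='l': occ=2, LF[5]=C('l')+2=7+2=9
L[6]='j': occ=1, LF[6]=C('j')+1=1+1=2
L[7]='l': occ=3, LF[7]=C('l')+3=7+3=10
L[8]='l': occ=4, LF[8]=C('l')+4=7+4=11
L[9]='l': occ=5, LF[9]=C('l')+5=7+5=12
L[10]='j': occ=2, LF[10]=C('j')+2=1+2=3
L[11]='l': occ=6, LF[11]=C('l')+6=7+6=13
L[12]='j': occ=3, LF[12]=C('j')+3=1+3=4
L[13]='k': occ=1, LF[13]=C('k')+1=5+1=6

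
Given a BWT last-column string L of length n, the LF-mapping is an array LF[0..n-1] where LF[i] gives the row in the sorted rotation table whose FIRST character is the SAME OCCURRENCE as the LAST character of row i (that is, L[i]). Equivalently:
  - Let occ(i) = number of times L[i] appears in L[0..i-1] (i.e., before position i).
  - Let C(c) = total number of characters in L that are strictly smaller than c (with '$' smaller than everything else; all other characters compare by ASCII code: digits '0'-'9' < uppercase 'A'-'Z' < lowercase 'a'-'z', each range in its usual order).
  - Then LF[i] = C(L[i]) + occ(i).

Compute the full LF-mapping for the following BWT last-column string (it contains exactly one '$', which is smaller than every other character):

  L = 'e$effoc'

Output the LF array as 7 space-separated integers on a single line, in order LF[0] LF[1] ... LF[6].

Answer: 2 0 3 4 5 6 1

Derivation:
Char counts: '$':1, 'c':1, 'e':2, 'f':2, 'o':1
C (first-col start): C('$')=0, C('c')=1, C('e')=2, C('f')=4, C('o')=6
L[0]='e': occ=0, LF[0]=C('e')+0=2+0=2
L[1]='$': occ=0, LF[1]=C('$')+0=0+0=0
L[2]='e': occ=1, LF[2]=C('e')+1=2+1=3
L[3]='f': occ=0, LF[3]=C('f')+0=4+0=4
L[4]='f': occ=1, LF[4]=C('f')+1=4+1=5
L[5]='o': occ=0, LF[5]=C('o')+0=6+0=6
L[6]='c': occ=0, LF[6]=C('c')+0=1+0=1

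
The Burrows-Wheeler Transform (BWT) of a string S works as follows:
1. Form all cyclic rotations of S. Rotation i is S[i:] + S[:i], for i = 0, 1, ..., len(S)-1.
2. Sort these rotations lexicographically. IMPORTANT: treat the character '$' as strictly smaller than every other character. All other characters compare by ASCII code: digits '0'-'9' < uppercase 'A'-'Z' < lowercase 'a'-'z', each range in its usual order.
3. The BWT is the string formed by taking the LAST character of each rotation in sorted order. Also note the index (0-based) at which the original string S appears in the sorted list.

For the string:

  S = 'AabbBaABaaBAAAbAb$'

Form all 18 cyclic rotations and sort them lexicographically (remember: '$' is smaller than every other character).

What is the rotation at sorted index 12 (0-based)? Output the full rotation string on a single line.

All 18 rotations (rotation i = S[i:]+S[:i]):
  rot[0] = AabbBaABaaBAAAbAb$
  rot[1] = abbBaABaaBAAAbAb$A
  rot[2] = bbBaABaaBAAAbAb$Aa
  rot[3] = bBaABaaBAAAbAb$Aab
  rot[4] = BaABaaBAAAbAb$Aabb
  rot[5] = aABaaBAAAbAb$AabbB
  rot[6] = ABaaBAAAbAb$AabbBa
  rot[7] = BaaBAAAbAb$AabbBaA
  rot[8] = aaBAAAbAb$AabbBaAB
  rot[9] = aBAAAbAb$AabbBaABa
  rot[10] = BAAAbAb$AabbBaABaa
  rot[11] = AAAbAb$AabbBaABaaB
  rot[12] = AAbAb$AabbBaABaaBA
  rot[13] = AbAb$AabbBaABaaBAA
  rot[14] = bAb$AabbBaABaaBAAA
  rot[15] = Ab$AabbBaABaaBAAAb
  rot[16] = b$AabbBaABaaBAAAbA
  rot[17] = $AabbBaABaaBAAAbAb
Sorted (with $ < everything):
  sorted[0] = $AabbBaABaaBAAAbAb
  sorted[1] = AAAbAb$AabbBaABaaB
  sorted[2] = AAbAb$AabbBaABaaBA
  sorted[3] = ABaaBAAAbAb$AabbBa
  sorted[4] = AabbBaABaaBAAAbAb$
  sorted[5] = Ab$AabbBaABaaBAAAb
  sorted[6] = AbAb$AabbBaABaaBAA
  sorted[7] = BAAAbAb$AabbBaABaa
  sorted[8] = BaABaaBAAAbAb$Aabb
  sorted[9] = BaaBAAAbAb$AabbBaA
  sorted[10] = aABaaBAAAbAb$AabbB
  sorted[11] = aBAAAbAb$AabbBaABa
  sorted[12] = aaBAAAbAb$AabbBaAB
  sorted[13] = abbBaABaaBAAAbAb$A
  sorted[14] = b$AabbBaABaaBAAAbA
  sorted[15] = bAb$AabbBaABaaBAAA
  sorted[16] = bBaABaaBAAAbAb$Aab
  sorted[17] = bbBaABaaBAAAbAb$Aa
sorted[12] = aaBAAAbAb$AabbBaAB

Answer: aaBAAAbAb$AabbBaAB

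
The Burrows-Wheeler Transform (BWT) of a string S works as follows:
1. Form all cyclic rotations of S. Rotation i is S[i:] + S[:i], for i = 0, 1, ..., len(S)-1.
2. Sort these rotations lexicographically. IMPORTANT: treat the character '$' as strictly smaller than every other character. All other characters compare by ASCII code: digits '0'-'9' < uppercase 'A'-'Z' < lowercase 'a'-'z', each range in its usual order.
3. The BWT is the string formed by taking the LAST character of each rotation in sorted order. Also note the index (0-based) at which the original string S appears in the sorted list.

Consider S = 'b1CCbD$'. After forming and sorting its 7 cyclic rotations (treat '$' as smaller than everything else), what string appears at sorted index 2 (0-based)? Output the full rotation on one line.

Answer: CCbD$b1

Derivation:
All 7 rotations (rotation i = S[i:]+S[:i]):
  rot[0] = b1CCbD$
  rot[1] = 1CCbD$b
  rot[2] = CCbD$b1
  rot[3] = CbD$b1C
  rot[4] = bD$b1CC
  rot[5] = D$b1CCb
  rot[6] = $b1CCbD
Sorted (with $ < everything):
  sorted[0] = $b1CCbD
  sorted[1] = 1CCbD$b
  sorted[2] = CCbD$b1
  sorted[3] = CbD$b1C
  sorted[4] = D$b1CCb
  sorted[5] = b1CCbD$
  sorted[6] = bD$b1CC
sorted[2] = CCbD$b1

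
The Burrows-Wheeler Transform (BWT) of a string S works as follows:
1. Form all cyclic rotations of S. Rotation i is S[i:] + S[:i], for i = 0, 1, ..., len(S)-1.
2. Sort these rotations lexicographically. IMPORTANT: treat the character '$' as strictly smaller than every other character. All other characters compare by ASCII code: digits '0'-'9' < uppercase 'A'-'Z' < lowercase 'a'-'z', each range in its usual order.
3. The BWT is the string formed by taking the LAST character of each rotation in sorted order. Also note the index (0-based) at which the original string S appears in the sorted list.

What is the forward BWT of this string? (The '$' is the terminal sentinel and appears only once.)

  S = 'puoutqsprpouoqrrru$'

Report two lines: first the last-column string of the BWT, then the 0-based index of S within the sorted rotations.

Answer: uupurs$otpqrrquropo
6

Derivation:
All 19 rotations (rotation i = S[i:]+S[:i]):
  rot[0] = puoutqsprpouoqrrru$
  rot[1] = uoutqsprpouoqrrru$p
  rot[2] = outqsprpouoqrrru$pu
  rot[3] = utqsprpouoqrrru$puo
  rot[4] = tqsprpouoqrrru$puou
  rot[5] = qsprpouoqrrru$puout
  rot[6] = sprpouoqrrru$puoutq
  rot[7] = prpouoqrrru$puoutqs
  rot[8] = rpouoqrrru$puoutqsp
  rot[9] = pouoqrrru$puoutqspr
  rot[10] = ouoqrrru$puoutqsprp
  rot[11] = uoqrrru$puoutqsprpo
  rot[12] = oqrrru$puoutqsprpou
  rot[13] = qrrru$puoutqsprpouo
  rot[14] = rrru$puoutqsprpouoq
  rot[15] = rru$puoutqsprpouoqr
  rot[16] = ru$puoutqsprpouoqrr
  rot[17] = u$puoutqsprpouoqrrr
  rot[18] = $puoutqsprpouoqrrru
Sorted (with $ < everything):
  sorted[0] = $puoutqsprpouoqrrru  (last char: 'u')
  sorted[1] = oqrrru$puoutqsprpou  (last char: 'u')
  sorted[2] = ouoqrrru$puoutqsprp  (last char: 'p')
  sorted[3] = outqsprpouoqrrru$pu  (last char: 'u')
  sorted[4] = pouoqrrru$puoutqspr  (last char: 'r')
  sorted[5] = prpouoqrrru$puoutqs  (last char: 's')
  sorted[6] = puoutqsprpouoqrrru$  (last char: '$')
  sorted[7] = qrrru$puoutqsprpouo  (last char: 'o')
  sorted[8] = qsprpouoqrrru$puout  (last char: 't')
  sorted[9] = rpouoqrrru$puoutqsp  (last char: 'p')
  sorted[10] = rrru$puoutqsprpouoq  (last char: 'q')
  sorted[11] = rru$puoutqsprpouoqr  (last char: 'r')
  sorted[12] = ru$puoutqsprpouoqrr  (last char: 'r')
  sorted[13] = sprpouoqrrru$puoutq  (last char: 'q')
  sorted[14] = tqsprpouoqrrru$puou  (last char: 'u')
  sorted[15] = u$puoutqsprpouoqrrr  (last char: 'r')
  sorted[16] = uoqrrru$puoutqsprpo  (last char: 'o')
  sorted[17] = uoutqsprpouoqrrru$p  (last char: 'p')
  sorted[18] = utqsprpouoqrrru$puo  (last char: 'o')
Last column: uupurs$otpqrrquropo
Original string S is at sorted index 6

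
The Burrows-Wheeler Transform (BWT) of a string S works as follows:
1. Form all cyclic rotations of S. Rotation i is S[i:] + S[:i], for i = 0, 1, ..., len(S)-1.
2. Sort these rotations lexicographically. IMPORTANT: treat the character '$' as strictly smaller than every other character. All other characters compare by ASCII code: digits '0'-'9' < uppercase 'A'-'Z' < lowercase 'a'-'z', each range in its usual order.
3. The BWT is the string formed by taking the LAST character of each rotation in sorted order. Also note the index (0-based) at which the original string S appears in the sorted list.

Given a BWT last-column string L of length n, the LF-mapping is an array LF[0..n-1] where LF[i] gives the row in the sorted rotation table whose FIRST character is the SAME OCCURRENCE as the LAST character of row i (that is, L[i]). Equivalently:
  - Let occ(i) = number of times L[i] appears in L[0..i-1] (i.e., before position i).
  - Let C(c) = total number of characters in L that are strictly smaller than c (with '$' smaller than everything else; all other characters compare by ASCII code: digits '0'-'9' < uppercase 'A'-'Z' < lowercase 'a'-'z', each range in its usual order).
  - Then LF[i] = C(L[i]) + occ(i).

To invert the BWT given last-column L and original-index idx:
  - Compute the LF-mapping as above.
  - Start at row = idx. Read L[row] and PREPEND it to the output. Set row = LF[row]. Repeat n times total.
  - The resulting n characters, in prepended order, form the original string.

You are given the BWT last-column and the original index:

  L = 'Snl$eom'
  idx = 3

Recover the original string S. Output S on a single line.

LF mapping: 1 5 3 0 2 6 4
Walk LF starting at row 3, prepending L[row]:
  step 1: row=3, L[3]='$', prepend. Next row=LF[3]=0
  step 2: row=0, L[0]='S', prepend. Next row=LF[0]=1
  step 3: row=1, L[1]='n', prepend. Next row=LF[1]=5
  step 4: row=5, L[5]='o', prepend. Next row=LF[5]=6
  step 5: row=6, L[6]='m', prepend. Next row=LF[6]=4
  step 6: row=4, L[4]='e', prepend. Next row=LF[4]=2
  step 7: row=2, L[2]='l', prepend. Next row=LF[2]=3
Reversed output: lemonS$

Answer: lemonS$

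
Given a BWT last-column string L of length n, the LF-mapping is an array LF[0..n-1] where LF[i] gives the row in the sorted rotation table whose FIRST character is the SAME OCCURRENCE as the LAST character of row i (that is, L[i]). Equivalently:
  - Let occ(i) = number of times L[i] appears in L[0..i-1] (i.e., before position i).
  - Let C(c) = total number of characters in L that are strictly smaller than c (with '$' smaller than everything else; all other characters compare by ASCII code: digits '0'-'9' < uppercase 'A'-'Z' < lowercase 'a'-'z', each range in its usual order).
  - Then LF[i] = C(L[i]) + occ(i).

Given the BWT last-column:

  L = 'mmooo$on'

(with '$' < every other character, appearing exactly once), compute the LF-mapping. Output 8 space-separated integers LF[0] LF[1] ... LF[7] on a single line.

Char counts: '$':1, 'm':2, 'n':1, 'o':4
C (first-col start): C('$')=0, C('m')=1, C('n')=3, C('o')=4
L[0]='m': occ=0, LF[0]=C('m')+0=1+0=1
L[1]='m': occ=1, LF[1]=C('m')+1=1+1=2
L[2]='o': occ=0, LF[2]=C('o')+0=4+0=4
L[3]='o': occ=1, LF[3]=C('o')+1=4+1=5
L[4]='o': occ=2, LF[4]=C('o')+2=4+2=6
L[5]='$': occ=0, LF[5]=C('$')+0=0+0=0
L[6]='o': occ=3, LF[6]=C('o')+3=4+3=7
L[7]='n': occ=0, LF[7]=C('n')+0=3+0=3

Answer: 1 2 4 5 6 0 7 3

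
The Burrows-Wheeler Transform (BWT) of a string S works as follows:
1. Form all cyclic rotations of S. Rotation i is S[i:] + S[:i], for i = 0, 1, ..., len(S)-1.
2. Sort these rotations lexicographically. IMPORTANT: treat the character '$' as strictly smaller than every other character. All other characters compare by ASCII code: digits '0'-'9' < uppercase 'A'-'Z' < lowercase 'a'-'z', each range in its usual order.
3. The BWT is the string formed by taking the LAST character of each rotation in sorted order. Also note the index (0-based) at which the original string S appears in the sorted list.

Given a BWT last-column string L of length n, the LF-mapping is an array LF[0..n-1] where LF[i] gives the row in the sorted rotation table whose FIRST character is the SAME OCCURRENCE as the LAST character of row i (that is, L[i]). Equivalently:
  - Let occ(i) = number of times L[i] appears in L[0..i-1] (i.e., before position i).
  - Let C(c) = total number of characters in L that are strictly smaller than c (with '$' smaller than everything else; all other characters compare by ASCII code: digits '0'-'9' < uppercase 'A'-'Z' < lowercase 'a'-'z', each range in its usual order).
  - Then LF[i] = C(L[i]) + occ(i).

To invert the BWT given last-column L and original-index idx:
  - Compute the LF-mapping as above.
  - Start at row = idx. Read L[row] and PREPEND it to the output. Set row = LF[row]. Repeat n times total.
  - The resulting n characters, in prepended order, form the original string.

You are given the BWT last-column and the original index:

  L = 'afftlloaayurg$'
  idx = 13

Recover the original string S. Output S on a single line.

LF mapping: 1 4 5 11 7 8 9 2 3 13 12 10 6 0
Walk LF starting at row 13, prepending L[row]:
  step 1: row=13, L[13]='$', prepend. Next row=LF[13]=0
  step 2: row=0, L[0]='a', prepend. Next row=LF[0]=1
  step 3: row=1, L[1]='f', prepend. Next row=LF[1]=4
  step 4: row=4, L[4]='l', prepend. Next row=LF[4]=7
  step 5: row=7, L[7]='a', prepend. Next row=LF[7]=2
  step 6: row=2, L[2]='f', prepend. Next row=LF[2]=5
  step 7: row=5, L[5]='l', prepend. Next row=LF[5]=8
  step 8: row=8, L[8]='a', prepend. Next row=LF[8]=3
  step 9: row=3, L[3]='t', prepend. Next row=LF[3]=11
  step 10: row=11, L[11]='r', prepend. Next row=LF[11]=10
  step 11: row=10, L[10]='u', prepend. Next row=LF[10]=12
  step 12: row=12, L[12]='g', prepend. Next row=LF[12]=6
  step 13: row=6, L[6]='o', prepend. Next row=LF[6]=9
  step 14: row=9, L[9]='y', prepend. Next row=LF[9]=13
Reversed output: yogurtalfalfa$

Answer: yogurtalfalfa$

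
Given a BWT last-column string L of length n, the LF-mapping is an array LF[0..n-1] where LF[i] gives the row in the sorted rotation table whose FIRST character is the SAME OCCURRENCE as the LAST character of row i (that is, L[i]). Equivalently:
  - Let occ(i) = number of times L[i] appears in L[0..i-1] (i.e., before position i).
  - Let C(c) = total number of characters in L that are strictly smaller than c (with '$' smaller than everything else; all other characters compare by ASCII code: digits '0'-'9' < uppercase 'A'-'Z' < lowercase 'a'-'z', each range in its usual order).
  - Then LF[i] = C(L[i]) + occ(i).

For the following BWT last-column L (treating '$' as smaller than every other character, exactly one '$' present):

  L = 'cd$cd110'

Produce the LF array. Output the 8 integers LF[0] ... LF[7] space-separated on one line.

Char counts: '$':1, '0':1, '1':2, 'c':2, 'd':2
C (first-col start): C('$')=0, C('0')=1, C('1')=2, C('c')=4, C('d')=6
L[0]='c': occ=0, LF[0]=C('c')+0=4+0=4
L[1]='d': occ=0, LF[1]=C('d')+0=6+0=6
L[2]='$': occ=0, LF[2]=C('$')+0=0+0=0
L[3]='c': occ=1, LF[3]=C('c')+1=4+1=5
L[4]='d': occ=1, LF[4]=C('d')+1=6+1=7
L[5]='1': occ=0, LF[5]=C('1')+0=2+0=2
L[6]='1': occ=1, LF[6]=C('1')+1=2+1=3
L[7]='0': occ=0, LF[7]=C('0')+0=1+0=1

Answer: 4 6 0 5 7 2 3 1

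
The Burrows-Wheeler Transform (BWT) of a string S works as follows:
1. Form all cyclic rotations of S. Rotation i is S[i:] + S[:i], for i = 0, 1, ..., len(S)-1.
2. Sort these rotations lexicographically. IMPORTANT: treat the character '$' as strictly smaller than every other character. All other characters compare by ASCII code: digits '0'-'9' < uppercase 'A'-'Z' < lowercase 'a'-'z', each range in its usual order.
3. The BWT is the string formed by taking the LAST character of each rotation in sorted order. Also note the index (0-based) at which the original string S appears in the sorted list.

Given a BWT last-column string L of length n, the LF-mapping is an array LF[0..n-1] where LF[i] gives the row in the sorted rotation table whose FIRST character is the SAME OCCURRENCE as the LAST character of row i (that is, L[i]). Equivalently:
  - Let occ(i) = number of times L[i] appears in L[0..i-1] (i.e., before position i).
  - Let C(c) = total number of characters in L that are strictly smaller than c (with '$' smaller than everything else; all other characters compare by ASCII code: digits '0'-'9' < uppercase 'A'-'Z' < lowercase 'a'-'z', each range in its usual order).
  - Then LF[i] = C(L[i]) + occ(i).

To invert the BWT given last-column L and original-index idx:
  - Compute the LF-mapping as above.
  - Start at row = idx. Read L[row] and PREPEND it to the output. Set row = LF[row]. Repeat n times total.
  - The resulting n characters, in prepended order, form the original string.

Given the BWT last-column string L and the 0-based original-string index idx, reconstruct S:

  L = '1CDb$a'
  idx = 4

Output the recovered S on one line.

Answer: abDC1$

Derivation:
LF mapping: 1 2 3 5 0 4
Walk LF starting at row 4, prepending L[row]:
  step 1: row=4, L[4]='$', prepend. Next row=LF[4]=0
  step 2: row=0, L[0]='1', prepend. Next row=LF[0]=1
  step 3: row=1, L[1]='C', prepend. Next row=LF[1]=2
  step 4: row=2, L[2]='D', prepend. Next row=LF[2]=3
  step 5: row=3, L[3]='b', prepend. Next row=LF[3]=5
  step 6: row=5, L[5]='a', prepend. Next row=LF[5]=4
Reversed output: abDC1$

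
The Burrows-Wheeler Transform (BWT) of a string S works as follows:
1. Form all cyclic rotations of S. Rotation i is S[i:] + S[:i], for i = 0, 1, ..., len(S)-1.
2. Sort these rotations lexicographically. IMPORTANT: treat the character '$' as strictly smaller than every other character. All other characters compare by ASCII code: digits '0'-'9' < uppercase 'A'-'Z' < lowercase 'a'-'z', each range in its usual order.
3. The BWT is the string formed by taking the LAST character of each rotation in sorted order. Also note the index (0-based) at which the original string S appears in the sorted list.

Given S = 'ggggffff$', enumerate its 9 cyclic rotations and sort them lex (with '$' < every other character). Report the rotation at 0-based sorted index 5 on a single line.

Answer: gffff$ggg

Derivation:
All 9 rotations (rotation i = S[i:]+S[:i]):
  rot[0] = ggggffff$
  rot[1] = gggffff$g
  rot[2] = ggffff$gg
  rot[3] = gffff$ggg
  rot[4] = ffff$gggg
  rot[5] = fff$ggggf
  rot[6] = ff$ggggff
  rot[7] = f$ggggfff
  rot[8] = $ggggffff
Sorted (with $ < everything):
  sorted[0] = $ggggffff
  sorted[1] = f$ggggfff
  sorted[2] = ff$ggggff
  sorted[3] = fff$ggggf
  sorted[4] = ffff$gggg
  sorted[5] = gffff$ggg
  sorted[6] = ggffff$gg
  sorted[7] = gggffff$g
  sorted[8] = ggggffff$
sorted[5] = gffff$ggg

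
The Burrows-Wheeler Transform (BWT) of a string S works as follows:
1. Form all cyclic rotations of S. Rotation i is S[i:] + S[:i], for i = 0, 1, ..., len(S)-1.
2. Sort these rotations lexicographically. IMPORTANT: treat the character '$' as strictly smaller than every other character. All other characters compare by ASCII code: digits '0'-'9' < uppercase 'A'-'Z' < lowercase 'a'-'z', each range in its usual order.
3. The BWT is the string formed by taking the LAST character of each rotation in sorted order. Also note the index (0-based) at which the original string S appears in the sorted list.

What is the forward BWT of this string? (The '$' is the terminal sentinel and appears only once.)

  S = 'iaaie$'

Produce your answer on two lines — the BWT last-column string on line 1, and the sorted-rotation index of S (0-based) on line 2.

All 6 rotations (rotation i = S[i:]+S[:i]):
  rot[0] = iaaie$
  rot[1] = aaie$i
  rot[2] = aie$ia
  rot[3] = ie$iaa
  rot[4] = e$iaai
  rot[5] = $iaaie
Sorted (with $ < everything):
  sorted[0] = $iaaie  (last char: 'e')
  sorted[1] = aaie$i  (last char: 'i')
  sorted[2] = aie$ia  (last char: 'a')
  sorted[3] = e$iaai  (last char: 'i')
  sorted[4] = iaaie$  (last char: '$')
  sorted[5] = ie$iaa  (last char: 'a')
Last column: eiai$a
Original string S is at sorted index 4

Answer: eiai$a
4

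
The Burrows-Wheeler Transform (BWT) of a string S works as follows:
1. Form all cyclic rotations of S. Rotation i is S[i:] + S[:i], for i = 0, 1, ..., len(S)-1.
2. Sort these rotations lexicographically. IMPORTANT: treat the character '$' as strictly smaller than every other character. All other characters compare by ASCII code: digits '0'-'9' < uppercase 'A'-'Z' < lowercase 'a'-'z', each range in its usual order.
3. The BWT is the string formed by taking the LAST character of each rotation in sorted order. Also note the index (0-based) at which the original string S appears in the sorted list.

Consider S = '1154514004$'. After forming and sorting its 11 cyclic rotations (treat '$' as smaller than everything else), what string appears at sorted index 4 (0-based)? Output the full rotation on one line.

Answer: 14004$11545

Derivation:
All 11 rotations (rotation i = S[i:]+S[:i]):
  rot[0] = 1154514004$
  rot[1] = 154514004$1
  rot[2] = 54514004$11
  rot[3] = 4514004$115
  rot[4] = 514004$1154
  rot[5] = 14004$11545
  rot[6] = 4004$115451
  rot[7] = 004$1154514
  rot[8] = 04$11545140
  rot[9] = 4$115451400
  rot[10] = $1154514004
Sorted (with $ < everything):
  sorted[0] = $1154514004
  sorted[1] = 004$1154514
  sorted[2] = 04$11545140
  sorted[3] = 1154514004$
  sorted[4] = 14004$11545
  sorted[5] = 154514004$1
  sorted[6] = 4$115451400
  sorted[7] = 4004$115451
  sorted[8] = 4514004$115
  sorted[9] = 514004$1154
  sorted[10] = 54514004$11
sorted[4] = 14004$11545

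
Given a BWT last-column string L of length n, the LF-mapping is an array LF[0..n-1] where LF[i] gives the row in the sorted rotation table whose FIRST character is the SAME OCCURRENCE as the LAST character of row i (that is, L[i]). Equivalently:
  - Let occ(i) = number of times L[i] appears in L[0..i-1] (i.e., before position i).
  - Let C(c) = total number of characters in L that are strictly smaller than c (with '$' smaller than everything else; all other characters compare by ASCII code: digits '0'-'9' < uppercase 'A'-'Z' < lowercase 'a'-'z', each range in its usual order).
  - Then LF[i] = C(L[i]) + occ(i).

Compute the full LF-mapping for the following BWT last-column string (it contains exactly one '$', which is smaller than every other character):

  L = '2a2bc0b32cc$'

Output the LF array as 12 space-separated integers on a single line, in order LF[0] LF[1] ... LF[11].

Answer: 2 6 3 7 9 1 8 5 4 10 11 0

Derivation:
Char counts: '$':1, '0':1, '2':3, '3':1, 'a':1, 'b':2, 'c':3
C (first-col start): C('$')=0, C('0')=1, C('2')=2, C('3')=5, C('a')=6, C('b')=7, C('c')=9
L[0]='2': occ=0, LF[0]=C('2')+0=2+0=2
L[1]='a': occ=0, LF[1]=C('a')+0=6+0=6
L[2]='2': occ=1, LF[2]=C('2')+1=2+1=3
L[3]='b': occ=0, LF[3]=C('b')+0=7+0=7
L[4]='c': occ=0, LF[4]=C('c')+0=9+0=9
L[5]='0': occ=0, LF[5]=C('0')+0=1+0=1
L[6]='b': occ=1, LF[6]=C('b')+1=7+1=8
L[7]='3': occ=0, LF[7]=C('3')+0=5+0=5
L[8]='2': occ=2, LF[8]=C('2')+2=2+2=4
L[9]='c': occ=1, LF[9]=C('c')+1=9+1=10
L[10]='c': occ=2, LF[10]=C('c')+2=9+2=11
L[11]='$': occ=0, LF[11]=C('$')+0=0+0=0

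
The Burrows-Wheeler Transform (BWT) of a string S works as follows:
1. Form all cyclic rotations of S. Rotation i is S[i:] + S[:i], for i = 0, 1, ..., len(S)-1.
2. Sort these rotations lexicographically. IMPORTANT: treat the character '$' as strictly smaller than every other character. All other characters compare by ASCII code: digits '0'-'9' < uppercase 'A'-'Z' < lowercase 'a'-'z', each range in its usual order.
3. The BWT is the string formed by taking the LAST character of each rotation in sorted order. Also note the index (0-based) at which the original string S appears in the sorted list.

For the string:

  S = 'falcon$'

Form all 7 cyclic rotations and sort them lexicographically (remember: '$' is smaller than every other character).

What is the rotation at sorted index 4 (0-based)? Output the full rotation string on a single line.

Answer: lcon$fa

Derivation:
All 7 rotations (rotation i = S[i:]+S[:i]):
  rot[0] = falcon$
  rot[1] = alcon$f
  rot[2] = lcon$fa
  rot[3] = con$fal
  rot[4] = on$falc
  rot[5] = n$falco
  rot[6] = $falcon
Sorted (with $ < everything):
  sorted[0] = $falcon
  sorted[1] = alcon$f
  sorted[2] = con$fal
  sorted[3] = falcon$
  sorted[4] = lcon$fa
  sorted[5] = n$falco
  sorted[6] = on$falc
sorted[4] = lcon$fa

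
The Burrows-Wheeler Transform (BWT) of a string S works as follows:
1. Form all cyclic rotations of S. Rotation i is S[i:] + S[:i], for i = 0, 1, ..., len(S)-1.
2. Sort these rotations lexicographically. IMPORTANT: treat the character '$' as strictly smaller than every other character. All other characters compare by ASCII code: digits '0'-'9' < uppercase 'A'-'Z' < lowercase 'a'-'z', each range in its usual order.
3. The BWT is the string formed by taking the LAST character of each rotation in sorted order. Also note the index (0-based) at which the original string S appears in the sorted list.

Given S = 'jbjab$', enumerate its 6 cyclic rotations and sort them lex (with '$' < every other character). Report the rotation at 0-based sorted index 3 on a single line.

All 6 rotations (rotation i = S[i:]+S[:i]):
  rot[0] = jbjab$
  rot[1] = bjab$j
  rot[2] = jab$jb
  rot[3] = ab$jbj
  rot[4] = b$jbja
  rot[5] = $jbjab
Sorted (with $ < everything):
  sorted[0] = $jbjab
  sorted[1] = ab$jbj
  sorted[2] = b$jbja
  sorted[3] = bjab$j
  sorted[4] = jab$jb
  sorted[5] = jbjab$
sorted[3] = bjab$j

Answer: bjab$j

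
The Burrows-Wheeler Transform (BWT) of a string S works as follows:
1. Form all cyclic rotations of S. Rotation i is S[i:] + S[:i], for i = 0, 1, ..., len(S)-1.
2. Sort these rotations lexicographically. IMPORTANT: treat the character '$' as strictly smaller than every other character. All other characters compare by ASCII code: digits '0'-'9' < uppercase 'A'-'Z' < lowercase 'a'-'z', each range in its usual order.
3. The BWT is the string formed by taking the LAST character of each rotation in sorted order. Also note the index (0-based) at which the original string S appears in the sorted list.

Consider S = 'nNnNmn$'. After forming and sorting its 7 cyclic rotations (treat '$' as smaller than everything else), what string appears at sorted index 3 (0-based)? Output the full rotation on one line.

All 7 rotations (rotation i = S[i:]+S[:i]):
  rot[0] = nNnNmn$
  rot[1] = NnNmn$n
  rot[2] = nNmn$nN
  rot[3] = Nmn$nNn
  rot[4] = mn$nNnN
  rot[5] = n$nNnNm
  rot[6] = $nNnNmn
Sorted (with $ < everything):
  sorted[0] = $nNnNmn
  sorted[1] = Nmn$nNn
  sorted[2] = NnNmn$n
  sorted[3] = mn$nNnN
  sorted[4] = n$nNnNm
  sorted[5] = nNmn$nN
  sorted[6] = nNnNmn$
sorted[3] = mn$nNnN

Answer: mn$nNnN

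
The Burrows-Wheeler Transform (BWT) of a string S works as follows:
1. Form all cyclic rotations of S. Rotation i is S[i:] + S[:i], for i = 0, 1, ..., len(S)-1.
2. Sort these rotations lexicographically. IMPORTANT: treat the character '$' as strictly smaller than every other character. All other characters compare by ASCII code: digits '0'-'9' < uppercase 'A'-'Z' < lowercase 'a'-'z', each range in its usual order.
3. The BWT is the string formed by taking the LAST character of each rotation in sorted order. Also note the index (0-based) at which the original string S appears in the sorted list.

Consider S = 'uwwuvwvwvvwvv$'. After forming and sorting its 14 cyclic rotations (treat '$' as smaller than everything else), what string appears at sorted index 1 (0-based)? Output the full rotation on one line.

All 14 rotations (rotation i = S[i:]+S[:i]):
  rot[0] = uwwuvwvwvvwvv$
  rot[1] = wwuvwvwvvwvv$u
  rot[2] = wuvwvwvvwvv$uw
  rot[3] = uvwvwvvwvv$uww
  rot[4] = vwvwvvwvv$uwwu
  rot[5] = wvwvvwvv$uwwuv
  rot[6] = vwvvwvv$uwwuvw
  rot[7] = wvvwvv$uwwuvwv
  rot[8] = vvwvv$uwwuvwvw
  rot[9] = vwvv$uwwuvwvwv
  rot[10] = wvv$uwwuvwvwvv
  rot[11] = vv$uwwuvwvwvvw
  rot[12] = v$uwwuvwvwvvwv
  rot[13] = $uwwuvwvwvvwvv
Sorted (with $ < everything):
  sorted[0] = $uwwuvwvwvvwvv
  sorted[1] = uvwvwvvwvv$uww
  sorted[2] = uwwuvwvwvvwvv$
  sorted[3] = v$uwwuvwvwvvwv
  sorted[4] = vv$uwwuvwvwvvw
  sorted[5] = vvwvv$uwwuvwvw
  sorted[6] = vwvv$uwwuvwvwv
  sorted[7] = vwvvwvv$uwwuvw
  sorted[8] = vwvwvvwvv$uwwu
  sorted[9] = wuvwvwvvwvv$uw
  sorted[10] = wvv$uwwuvwvwvv
  sorted[11] = wvvwvv$uwwuvwv
  sorted[12] = wvwvvwvv$uwwuv
  sorted[13] = wwuvwvwvvwvv$u
sorted[1] = uvwvwvvwvv$uww

Answer: uvwvwvvwvv$uww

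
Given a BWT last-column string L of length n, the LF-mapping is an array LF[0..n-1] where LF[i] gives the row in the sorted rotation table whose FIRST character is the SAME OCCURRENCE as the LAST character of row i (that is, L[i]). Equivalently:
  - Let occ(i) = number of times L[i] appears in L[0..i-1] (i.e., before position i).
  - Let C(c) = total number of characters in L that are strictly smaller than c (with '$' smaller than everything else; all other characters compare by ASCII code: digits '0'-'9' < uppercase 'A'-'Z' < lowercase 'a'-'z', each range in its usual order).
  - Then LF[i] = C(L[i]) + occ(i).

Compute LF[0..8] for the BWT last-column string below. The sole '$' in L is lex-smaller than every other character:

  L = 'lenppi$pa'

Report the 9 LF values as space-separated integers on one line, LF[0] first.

Answer: 4 2 5 6 7 3 0 8 1

Derivation:
Char counts: '$':1, 'a':1, 'e':1, 'i':1, 'l':1, 'n':1, 'p':3
C (first-col start): C('$')=0, C('a')=1, C('e')=2, C('i')=3, C('l')=4, C('n')=5, C('p')=6
L[0]='l': occ=0, LF[0]=C('l')+0=4+0=4
L[1]='e': occ=0, LF[1]=C('e')+0=2+0=2
L[2]='n': occ=0, LF[2]=C('n')+0=5+0=5
L[3]='p': occ=0, LF[3]=C('p')+0=6+0=6
L[4]='p': occ=1, LF[4]=C('p')+1=6+1=7
L[5]='i': occ=0, LF[5]=C('i')+0=3+0=3
L[6]='$': occ=0, LF[6]=C('$')+0=0+0=0
L[7]='p': occ=2, LF[7]=C('p')+2=6+2=8
L[8]='a': occ=0, LF[8]=C('a')+0=1+0=1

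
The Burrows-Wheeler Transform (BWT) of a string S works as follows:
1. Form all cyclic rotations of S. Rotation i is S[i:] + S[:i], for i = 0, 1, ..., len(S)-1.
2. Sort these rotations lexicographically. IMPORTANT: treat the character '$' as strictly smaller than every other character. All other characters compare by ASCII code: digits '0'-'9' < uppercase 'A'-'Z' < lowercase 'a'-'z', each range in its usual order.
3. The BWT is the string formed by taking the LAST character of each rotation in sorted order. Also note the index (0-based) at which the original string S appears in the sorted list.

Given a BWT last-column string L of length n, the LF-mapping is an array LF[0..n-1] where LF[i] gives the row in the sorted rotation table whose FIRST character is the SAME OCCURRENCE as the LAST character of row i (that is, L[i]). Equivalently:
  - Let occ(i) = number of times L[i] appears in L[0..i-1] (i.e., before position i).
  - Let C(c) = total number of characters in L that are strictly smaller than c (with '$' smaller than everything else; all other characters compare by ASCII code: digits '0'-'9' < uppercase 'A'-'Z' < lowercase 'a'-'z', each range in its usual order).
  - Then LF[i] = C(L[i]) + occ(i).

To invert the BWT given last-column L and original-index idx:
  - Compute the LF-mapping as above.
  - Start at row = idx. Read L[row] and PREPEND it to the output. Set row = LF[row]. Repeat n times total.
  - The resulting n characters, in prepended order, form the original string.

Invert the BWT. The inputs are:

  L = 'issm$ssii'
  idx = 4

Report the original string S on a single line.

LF mapping: 1 5 6 4 0 7 8 2 3
Walk LF starting at row 4, prepending L[row]:
  step 1: row=4, L[4]='$', prepend. Next row=LF[4]=0
  step 2: row=0, L[0]='i', prepend. Next row=LF[0]=1
  step 3: row=1, L[1]='s', prepend. Next row=LF[1]=5
  step 4: row=5, L[5]='s', prepend. Next row=LF[5]=7
  step 5: row=7, L[7]='i', prepend. Next row=LF[7]=2
  step 6: row=2, L[2]='s', prepend. Next row=LF[2]=6
  step 7: row=6, L[6]='s', prepend. Next row=LF[6]=8
  step 8: row=8, L[8]='i', prepend. Next row=LF[8]=3
  step 9: row=3, L[3]='m', prepend. Next row=LF[3]=4
Reversed output: mississi$

Answer: mississi$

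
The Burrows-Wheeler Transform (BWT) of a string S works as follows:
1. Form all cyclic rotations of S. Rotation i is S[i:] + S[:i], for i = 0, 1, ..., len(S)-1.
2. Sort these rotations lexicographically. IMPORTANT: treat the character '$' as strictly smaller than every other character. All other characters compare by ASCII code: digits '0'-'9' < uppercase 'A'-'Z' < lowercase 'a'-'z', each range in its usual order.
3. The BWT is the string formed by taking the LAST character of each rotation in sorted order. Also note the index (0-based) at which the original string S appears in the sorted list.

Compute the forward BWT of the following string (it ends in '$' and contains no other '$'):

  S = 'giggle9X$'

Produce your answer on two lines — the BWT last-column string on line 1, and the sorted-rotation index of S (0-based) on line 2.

Answer: Xe9li$ggg
5

Derivation:
All 9 rotations (rotation i = S[i:]+S[:i]):
  rot[0] = giggle9X$
  rot[1] = iggle9X$g
  rot[2] = ggle9X$gi
  rot[3] = gle9X$gig
  rot[4] = le9X$gigg
  rot[5] = e9X$giggl
  rot[6] = 9X$giggle
  rot[7] = X$giggle9
  rot[8] = $giggle9X
Sorted (with $ < everything):
  sorted[0] = $giggle9X  (last char: 'X')
  sorted[1] = 9X$giggle  (last char: 'e')
  sorted[2] = X$giggle9  (last char: '9')
  sorted[3] = e9X$giggl  (last char: 'l')
  sorted[4] = ggle9X$gi  (last char: 'i')
  sorted[5] = giggle9X$  (last char: '$')
  sorted[6] = gle9X$gig  (last char: 'g')
  sorted[7] = iggle9X$g  (last char: 'g')
  sorted[8] = le9X$gigg  (last char: 'g')
Last column: Xe9li$ggg
Original string S is at sorted index 5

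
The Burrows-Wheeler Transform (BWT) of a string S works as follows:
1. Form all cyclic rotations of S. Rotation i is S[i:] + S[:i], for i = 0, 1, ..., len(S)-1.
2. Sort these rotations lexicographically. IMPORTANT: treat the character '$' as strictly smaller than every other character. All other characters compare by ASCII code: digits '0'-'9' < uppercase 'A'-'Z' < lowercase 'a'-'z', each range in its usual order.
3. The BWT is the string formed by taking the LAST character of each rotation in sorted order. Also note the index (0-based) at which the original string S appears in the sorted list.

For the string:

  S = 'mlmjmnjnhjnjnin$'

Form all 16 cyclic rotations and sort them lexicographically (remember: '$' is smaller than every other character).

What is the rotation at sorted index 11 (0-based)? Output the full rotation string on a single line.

All 16 rotations (rotation i = S[i:]+S[:i]):
  rot[0] = mlmjmnjnhjnjnin$
  rot[1] = lmjmnjnhjnjnin$m
  rot[2] = mjmnjnhjnjnin$ml
  rot[3] = jmnjnhjnjnin$mlm
  rot[4] = mnjnhjnjnin$mlmj
  rot[5] = njnhjnjnin$mlmjm
  rot[6] = jnhjnjnin$mlmjmn
  rot[7] = nhjnjnin$mlmjmnj
  rot[8] = hjnjnin$mlmjmnjn
  rot[9] = jnjnin$mlmjmnjnh
  rot[10] = njnin$mlmjmnjnhj
  rot[11] = jnin$mlmjmnjnhjn
  rot[12] = nin$mlmjmnjnhjnj
  rot[13] = in$mlmjmnjnhjnjn
  rot[14] = n$mlmjmnjnhjnjni
  rot[15] = $mlmjmnjnhjnjnin
Sorted (with $ < everything):
  sorted[0] = $mlmjmnjnhjnjnin
  sorted[1] = hjnjnin$mlmjmnjn
  sorted[2] = in$mlmjmnjnhjnjn
  sorted[3] = jmnjnhjnjnin$mlm
  sorted[4] = jnhjnjnin$mlmjmn
  sorted[5] = jnin$mlmjmnjnhjn
  sorted[6] = jnjnin$mlmjmnjnh
  sorted[7] = lmjmnjnhjnjnin$m
  sorted[8] = mjmnjnhjnjnin$ml
  sorted[9] = mlmjmnjnhjnjnin$
  sorted[10] = mnjnhjnjnin$mlmj
  sorted[11] = n$mlmjmnjnhjnjni
  sorted[12] = nhjnjnin$mlmjmnj
  sorted[13] = nin$mlmjmnjnhjnj
  sorted[14] = njnhjnjnin$mlmjm
  sorted[15] = njnin$mlmjmnjnhj
sorted[11] = n$mlmjmnjnhjnjni

Answer: n$mlmjmnjnhjnjni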